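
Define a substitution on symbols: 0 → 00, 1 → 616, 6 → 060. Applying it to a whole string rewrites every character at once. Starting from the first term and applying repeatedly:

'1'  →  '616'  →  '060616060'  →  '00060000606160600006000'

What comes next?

Replace each of the 23 characters of 00060000606160600006000 in place — 00 00 00 060 00 00 00 00 060 00 060 616 060 00 060 00 00 00 00 060 00 00 00 — and concatenate.

00000006000000000060000606160600006000000000060000000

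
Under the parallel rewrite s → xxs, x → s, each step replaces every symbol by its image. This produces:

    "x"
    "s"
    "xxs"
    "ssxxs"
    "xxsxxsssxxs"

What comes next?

ssxxsssxxsxxsxxsssxxs

Rewriting each symbol of xxsxxsssxxs: x→s, x→s, s→xxs, x→s, x→s, s→xxs, s→xxs, s→xxs, x→s, x→s, s→xxs, which concatenates to s s xxs s s xxs xxs xxs s s xxs.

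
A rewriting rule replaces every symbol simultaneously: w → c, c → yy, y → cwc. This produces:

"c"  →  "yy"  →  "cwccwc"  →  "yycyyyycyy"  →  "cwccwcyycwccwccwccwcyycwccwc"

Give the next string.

Applying the rule to each of the 28 symbols of cwccwcyycwccwccwccwcyycwccwc gives the pieces yy c yy yy c yy cwc cwc yy c yy yy c yy yy c yy yy c yy cwc cwc yy c yy yy c yy, which concatenate to the answer.

yycyyyycyycwccwcyycyyyycyyyycyyyycyycwccwcyycyyyycyy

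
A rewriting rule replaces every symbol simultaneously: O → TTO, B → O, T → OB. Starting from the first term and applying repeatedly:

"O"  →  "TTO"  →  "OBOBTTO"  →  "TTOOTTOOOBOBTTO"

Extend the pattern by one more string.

Rewriting the 15 symbols of TTOOTTOOOBOBTTO one by one yields OB OB TTO TTO OB OB TTO TTO TTO O TTO O OB OB TTO; concatenated:

OBOBTTOTTOOBOBTTOTTOTTOOTTOOOBOBTTO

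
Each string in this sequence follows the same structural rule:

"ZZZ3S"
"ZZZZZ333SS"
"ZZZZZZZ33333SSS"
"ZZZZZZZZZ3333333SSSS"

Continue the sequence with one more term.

ZZZZZZZZZZZ333333333SSSSS

Reading off run lengths: Z runs 3, 5, 7, 9; 3 runs 1, 3, 5, 7; S runs 1, 2, 3, 4 — each is linear in n (n = 1, 2, …).
At n = 5 the blocks have lengths 11, 9, 5.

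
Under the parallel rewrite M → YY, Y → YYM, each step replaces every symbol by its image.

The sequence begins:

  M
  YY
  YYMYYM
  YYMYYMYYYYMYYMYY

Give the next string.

Rewriting the 16 symbols of YYMYYMYYYYMYYMYY one by one yields YYM YYM YY YYM YYM YY YYM YYM YYM YYM YY YYM YYM YY YYM YYM; concatenated:

YYMYYMYYYYMYYMYYYYMYYMYYMYYMYYYYMYYMYYYYMYYM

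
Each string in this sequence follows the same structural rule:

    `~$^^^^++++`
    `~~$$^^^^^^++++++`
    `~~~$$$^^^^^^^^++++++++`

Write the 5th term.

Term n consists of n ~'s, followed by n $'s, followed by 2n+2 ^'s, followed by 2n+2 +'s (n = 1, 2, …).
For term 5, n = 5, so the run lengths are 5, 5, 12, 12.

~~~~~$$$$$^^^^^^^^^^^^++++++++++++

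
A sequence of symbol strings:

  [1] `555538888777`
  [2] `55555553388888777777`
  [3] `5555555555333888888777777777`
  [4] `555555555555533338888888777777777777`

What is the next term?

55555555555555553333388888888777777777777777

Each string has the form 5^{3n+1} 3^{n} 8^{n+3} 7^{3n} (n = 1, 2, …).
Setting n = 5 gives 16, 5, 8, 15 characters in each block.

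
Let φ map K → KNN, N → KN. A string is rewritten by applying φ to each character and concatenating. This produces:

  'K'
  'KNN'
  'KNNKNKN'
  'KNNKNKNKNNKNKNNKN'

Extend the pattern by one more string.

KNNKNKNKNNKNKNNKNKNNKNKNKNNKNKNNKNKNKNNKN

Replace each of the 17 characters of KNNKNKNKNNKNKNNKN in place — KNN KN KN KNN KN KNN KN KNN KN KN KNN KN KNN KN KN KNN KN — and concatenate.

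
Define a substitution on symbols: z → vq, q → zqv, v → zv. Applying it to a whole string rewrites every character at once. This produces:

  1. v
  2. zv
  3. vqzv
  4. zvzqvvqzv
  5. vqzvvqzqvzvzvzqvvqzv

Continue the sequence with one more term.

φ(vqzvvqzqvzvzvzqvvqzv) expands symbol-by-symbol to zv zqv vq zv zv zqv vq zqv zv vq zv vq zv vq zqv zv zv zqv vq zv; joining the 20 pieces gives the next term.

zvzqvvqzvzvzqvvqzqvzvvqzvvqzvvqzqvzvzvzqvvqzv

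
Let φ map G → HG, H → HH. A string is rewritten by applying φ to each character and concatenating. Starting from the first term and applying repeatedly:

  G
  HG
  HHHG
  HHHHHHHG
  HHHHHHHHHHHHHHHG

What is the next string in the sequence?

Rewriting the 16 symbols of HHHHHHHHHHHHHHHG one by one yields HH HH HH HH HH HH HH HH HH HH HH HH HH HH HH HG; concatenated:

HHHHHHHHHHHHHHHHHHHHHHHHHHHHHHHG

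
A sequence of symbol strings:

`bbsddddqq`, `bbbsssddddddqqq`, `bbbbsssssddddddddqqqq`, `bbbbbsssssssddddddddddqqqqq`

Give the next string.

bbbbbbsssssssssddddddddddddqqqqqq

The n-th term is n+1 b's then 2n-1 s's then 2n+2 d's then n+1 q's (n = 1, 2, …).
Setting n = 5 gives 6, 9, 12, 6 characters in each block.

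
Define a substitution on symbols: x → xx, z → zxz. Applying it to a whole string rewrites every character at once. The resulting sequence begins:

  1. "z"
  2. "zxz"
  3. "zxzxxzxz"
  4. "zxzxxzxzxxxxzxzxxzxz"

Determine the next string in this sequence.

zxzxxzxzxxxxzxzxxzxzxxxxxxxxzxzxxzxzxxxxzxzxxzxz

Applying the rule to each of the 20 symbols of zxzxxzxzxxxxzxzxxzxz gives the pieces zxz xx zxz xx xx zxz xx zxz xx xx xx xx zxz xx zxz xx xx zxz xx zxz, which concatenate to the answer.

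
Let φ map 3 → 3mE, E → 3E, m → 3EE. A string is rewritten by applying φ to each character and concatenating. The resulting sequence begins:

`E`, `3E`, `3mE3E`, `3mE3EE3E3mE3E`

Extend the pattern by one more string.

Applying the rule to each of the 13 symbols of 3mE3EE3E3mE3E gives the pieces 3mE 3EE 3E 3mE 3E 3E 3mE 3E 3mE 3EE 3E 3mE 3E, which concatenate to the answer.

3mE3EE3E3mE3E3E3mE3E3mE3EE3E3mE3E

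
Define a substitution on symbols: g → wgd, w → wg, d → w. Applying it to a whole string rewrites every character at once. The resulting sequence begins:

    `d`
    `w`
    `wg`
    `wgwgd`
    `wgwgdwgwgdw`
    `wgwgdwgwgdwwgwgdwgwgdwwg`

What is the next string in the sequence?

Replace each of the 24 characters of wgwgdwgwgdwwgwgdwgwgdwwg in place — wg wgd wg wgd w wg wgd wg wgd w wg wg wgd wg wgd w wg wgd wg wgd w wg wg wgd — and concatenate.

wgwgdwgwgdwwgwgdwgwgdwwgwgwgdwgwgdwwgwgdwgwgdwwgwgwgd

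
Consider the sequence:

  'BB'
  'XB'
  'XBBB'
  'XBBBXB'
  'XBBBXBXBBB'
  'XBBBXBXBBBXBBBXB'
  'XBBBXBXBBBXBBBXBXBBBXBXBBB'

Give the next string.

XBBBXBXBBBXBBBXBXBBBXBXBBBXBBBXBXBBBXBBBXB

This is a Fibonacci-style word recurrence s(k) = s(k−1)·s(k−2): e.g. XB·BB = XBBB.
The next term joins XBBBXBXBBBXBBBXBXBBBXBXBBB and XBBBXBXBBBXBBBXB.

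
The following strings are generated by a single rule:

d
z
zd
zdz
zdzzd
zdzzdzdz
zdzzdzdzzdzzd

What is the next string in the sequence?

This is a Fibonacci-style word recurrence s(k) = s(k−1)·s(k−2): e.g. z·d = zd.
So term 8 is zdzzdzdzzdzzd·zdzzdzdz.

zdzzdzdzzdzzdzdzzdzdz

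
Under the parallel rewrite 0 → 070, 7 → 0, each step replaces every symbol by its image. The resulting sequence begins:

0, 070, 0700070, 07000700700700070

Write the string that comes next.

Rewriting the 17 symbols of 07000700700700070 one by one yields 070 0 070 070 070 0 070 070 0 070 070 0 070 070 070 0 070; concatenated:

07000700700700070070007007000700700700070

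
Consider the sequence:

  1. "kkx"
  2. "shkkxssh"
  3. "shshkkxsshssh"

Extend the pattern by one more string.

Every step adds sh to the front and ssh to the end of the previous string.
So the next term is sh·shshkkxsshssh·ssh.

shshshkkxsshsshssh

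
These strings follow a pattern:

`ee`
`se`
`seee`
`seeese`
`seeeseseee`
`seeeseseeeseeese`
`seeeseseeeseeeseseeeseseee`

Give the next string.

seeeseseeeseeeseseeeseseeeseeeseseeeseeese

From term 3 onward, concatenate the last term with the second-to-last: se·ee = seee, seee·se = seeese, …
So term 8 is seeeseseeeseeeseseeeseseee·seeeseseeeseeese.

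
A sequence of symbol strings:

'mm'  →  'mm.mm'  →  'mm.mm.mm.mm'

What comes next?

Each string is two copies of the previous one joined by '.'.
So the next term is two copies of mm.mm.mm.mm with '.' between the halves.

mm.mm.mm.mm.mm.mm.mm.mm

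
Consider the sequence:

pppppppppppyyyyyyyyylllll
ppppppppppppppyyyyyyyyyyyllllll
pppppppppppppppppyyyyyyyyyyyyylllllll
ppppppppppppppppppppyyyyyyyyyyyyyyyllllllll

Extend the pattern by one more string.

The n-th term is 3n+2 p's then 2n+3 y's then n+2 l's, where the shown terms are n = 3, 4, 5, 6.
For the next term, n = 7, so the run lengths are 23, 17, 9.

pppppppppppppppppppppppyyyyyyyyyyyyyyyyylllllllll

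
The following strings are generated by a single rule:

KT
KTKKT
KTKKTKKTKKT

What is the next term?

KTKKTKKTKKTKKTKKTKKTKKT

Each string is two copies of the previous one joined by 'K'.
So the next term is two copies of KTKKTKKTKKT with 'K' between the halves.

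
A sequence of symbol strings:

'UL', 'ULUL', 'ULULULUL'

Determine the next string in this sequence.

Every step duplicates the string.
So the next term is two copies of ULULULUL.

ULULULULULULULUL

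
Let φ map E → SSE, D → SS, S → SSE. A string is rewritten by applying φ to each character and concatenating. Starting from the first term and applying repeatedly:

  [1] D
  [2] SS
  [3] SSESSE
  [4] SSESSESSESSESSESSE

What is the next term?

φ(SSESSESSESSESSESSE) expands symbol-by-symbol to SSE SSE SSE SSE SSE SSE SSE SSE SSE SSE SSE SSE SSE SSE SSE SSE SSE SSE; joining the 18 pieces gives the next term.

SSESSESSESSESSESSESSESSESSESSESSESSESSESSESSESSESSESSE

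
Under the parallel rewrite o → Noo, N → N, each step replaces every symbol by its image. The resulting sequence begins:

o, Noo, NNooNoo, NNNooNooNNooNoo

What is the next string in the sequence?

NNNNooNooNNooNooNNNooNooNNooNoo

Applying the rule to each of the 15 symbols of NNNooNooNNooNoo gives the pieces N N N Noo Noo N Noo Noo N N Noo Noo N Noo Noo, which concatenate to the answer.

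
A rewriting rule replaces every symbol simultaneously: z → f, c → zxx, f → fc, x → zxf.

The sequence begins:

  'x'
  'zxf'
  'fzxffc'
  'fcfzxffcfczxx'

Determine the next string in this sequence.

Rewriting the 13 symbols of fcfzxffcfczxx one by one yields fc zxx fc f zxf fc fc zxx fc zxx f zxf zxf; concatenated:

fczxxfcfzxffcfczxxfczxxfzxfzxf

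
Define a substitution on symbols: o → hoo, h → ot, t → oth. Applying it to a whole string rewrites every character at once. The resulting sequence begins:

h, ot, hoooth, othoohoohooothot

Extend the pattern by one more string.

hooothothoohooothoohooothoohoohooothothoooth

Replace each of the 16 characters of othoohoohooothot in place — hoo oth ot hoo hoo ot hoo hoo ot hoo hoo hoo oth ot hoo oth — and concatenate.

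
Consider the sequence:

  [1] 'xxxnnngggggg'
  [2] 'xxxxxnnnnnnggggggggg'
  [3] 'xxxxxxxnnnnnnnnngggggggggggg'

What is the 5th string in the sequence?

xxxxxxxxxxxnnnnnnnnnnnnnnngggggggggggggggggg

Term n consists of 2n+1 x's, followed by 3n n's, followed by 3n+3 g's (n = 1, 2, …).
For term 5, n = 5, so the run lengths are 11, 15, 18.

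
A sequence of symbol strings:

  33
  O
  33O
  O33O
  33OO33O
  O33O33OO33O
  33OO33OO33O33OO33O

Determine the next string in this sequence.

Each term (from the third on) is the two preceding terms concatenated in order: term 3 = 33·O = 33O.
So term 8 is O33O33OO33O·33OO33OO33O33OO33O.

O33O33OO33O33OO33OO33O33OO33O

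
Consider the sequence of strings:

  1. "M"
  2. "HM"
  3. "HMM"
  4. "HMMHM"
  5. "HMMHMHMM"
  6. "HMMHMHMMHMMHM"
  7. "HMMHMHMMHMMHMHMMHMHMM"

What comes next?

This is a Fibonacci-style word recurrence s(k) = s(k−1)·s(k−2): e.g. HM·M = HMM.
Continuing: HMMHMHMMHMMHMHMMHMHMM · HMMHMHMMHMMHM gives term 8.

HMMHMHMMHMMHMHMMHMHMMHMMHMHMMHMMHM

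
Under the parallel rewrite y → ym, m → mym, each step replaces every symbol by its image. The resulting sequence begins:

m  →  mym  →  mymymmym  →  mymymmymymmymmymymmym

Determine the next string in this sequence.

Rewriting the 21 symbols of mymymmymymmymmymymmym one by one yields mym ym mym ym mym mym ym mym ym mym mym ym mym mym ym mym ym mym mym ym mym; concatenated:

mymymmymymmymmymymmymymmymmymymmymmymymmymymmymmymymmym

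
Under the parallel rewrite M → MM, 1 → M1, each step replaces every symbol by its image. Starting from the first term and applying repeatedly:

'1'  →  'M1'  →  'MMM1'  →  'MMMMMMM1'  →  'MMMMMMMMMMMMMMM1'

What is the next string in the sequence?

Rewriting the 16 symbols of MMMMMMMMMMMMMMM1 one by one yields MM MM MM MM MM MM MM MM MM MM MM MM MM MM MM M1; concatenated:

MMMMMMMMMMMMMMMMMMMMMMMMMMMMMMM1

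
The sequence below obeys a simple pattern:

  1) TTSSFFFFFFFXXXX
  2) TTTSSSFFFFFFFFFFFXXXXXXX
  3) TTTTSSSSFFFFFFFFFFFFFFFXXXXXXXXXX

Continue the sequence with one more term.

TTTTTSSSSSFFFFFFFFFFFFFFFFFFFXXXXXXXXXXXXX

The n-th term is n T's then n S's then 4n-1 F's then 3n-2 X's, where the shown terms are n = 2, 3, 4.
At n = 5 the blocks have lengths 5, 5, 19, 13.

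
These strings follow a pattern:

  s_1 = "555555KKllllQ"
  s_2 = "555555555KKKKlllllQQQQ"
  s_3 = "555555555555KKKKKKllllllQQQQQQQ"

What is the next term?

555555555555555KKKKKKKKlllllllQQQQQQQQQQ

Term n consists of 3n+3 5's, followed by 2n K's, followed by n+3 l's, followed by 3n-2 Q's (n = 1, 2, …).
For the next term, n = 4, so the run lengths are 15, 8, 7, 10.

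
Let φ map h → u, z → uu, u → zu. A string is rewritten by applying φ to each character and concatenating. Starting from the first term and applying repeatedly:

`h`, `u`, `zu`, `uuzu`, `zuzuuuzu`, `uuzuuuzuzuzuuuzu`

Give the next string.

zuzuuuzuzuzuuuzuuuzuuuzuzuzuuuzu

Replace each of the 16 characters of uuzuuuzuzuzuuuzu in place — zu zu uu zu zu zu uu zu uu zu uu zu zu zu uu zu — and concatenate.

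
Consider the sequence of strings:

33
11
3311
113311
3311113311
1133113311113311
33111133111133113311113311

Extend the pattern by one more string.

113311331111331133111133111133113311113311

Each term (from the third on) is the two preceding terms concatenated in order: term 3 = 33·11 = 3311.
Continuing: 1133113311113311 · 33111133111133113311113311 gives term 8.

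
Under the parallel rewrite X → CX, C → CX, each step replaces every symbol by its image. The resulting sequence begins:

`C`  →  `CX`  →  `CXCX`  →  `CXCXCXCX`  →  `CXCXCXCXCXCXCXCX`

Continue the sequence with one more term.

CXCXCXCXCXCXCXCXCXCXCXCXCXCXCXCX

Applying the rule to each of the 16 symbols of CXCXCXCXCXCXCXCX gives the pieces CX CX CX CX CX CX CX CX CX CX CX CX CX CX CX CX, which concatenate to the answer.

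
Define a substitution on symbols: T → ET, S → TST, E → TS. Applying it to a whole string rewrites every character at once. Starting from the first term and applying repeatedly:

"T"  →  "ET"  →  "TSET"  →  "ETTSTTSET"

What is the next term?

TSETETTSTETETTSTTSET

Apply φ to ETTSTTSET symbol by symbol: E→TS, T→ET, T→ET, S→TST, T→ET, T→ET, S→TST, E→TS, T→ET; joined: TS ET ET TST ET ET TST TS ET.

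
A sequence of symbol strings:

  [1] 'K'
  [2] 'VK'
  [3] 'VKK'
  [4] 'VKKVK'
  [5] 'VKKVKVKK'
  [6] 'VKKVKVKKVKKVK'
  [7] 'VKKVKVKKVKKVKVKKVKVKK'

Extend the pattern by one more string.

From term 3 onward, concatenate the last term with the second-to-last: VK·K = VKK, VKK·VK = VKKVK, …
The next term joins VKKVKVKKVKKVKVKKVKVKK and VKKVKVKKVKKVK.

VKKVKVKKVKKVKVKKVKVKKVKKVKVKKVKKVK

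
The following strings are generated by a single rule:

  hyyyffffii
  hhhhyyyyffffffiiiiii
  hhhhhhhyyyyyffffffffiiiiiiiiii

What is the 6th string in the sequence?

hhhhhhhhhhhhhhhhyyyyyyyyffffffffffffffiiiiiiiiiiiiiiiiiiiiii

The n-th term is 3n-2 h's then n+2 y's then 2n+2 f's then 4n-2 i's (n = 1, 2, …).
For term 6, n = 6, so the run lengths are 16, 8, 14, 22.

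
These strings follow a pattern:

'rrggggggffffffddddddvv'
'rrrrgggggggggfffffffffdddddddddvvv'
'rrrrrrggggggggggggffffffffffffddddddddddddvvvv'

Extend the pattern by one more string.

Reading off run lengths: r runs 2, 4, 6; g runs 6, 9, 12; f runs 6, 9, 12; d runs 6, 9, 12; v runs 2, 3, 4 — each is linear in n, where the shown terms are n = 2, 3, 4.
At n = 5 the blocks have lengths 8, 15, 15, 15, 5.

rrrrrrrrgggggggggggggggfffffffffffffffdddddddddddddddvvvvv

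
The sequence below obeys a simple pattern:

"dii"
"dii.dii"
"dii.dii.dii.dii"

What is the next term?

dii.dii.dii.dii.dii.dii.dii.dii

Every step duplicates the string with '.' between the halves.
One more doubling of dii.dii.dii.dii gives the answer.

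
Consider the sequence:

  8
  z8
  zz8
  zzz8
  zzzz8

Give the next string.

zzzzz8

Each term is the previous one with z prepended.
So the next term is z·zzzz8.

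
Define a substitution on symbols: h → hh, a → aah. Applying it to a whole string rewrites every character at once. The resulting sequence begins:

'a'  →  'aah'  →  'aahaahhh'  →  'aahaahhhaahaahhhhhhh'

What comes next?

Rewriting the 20 symbols of aahaahhhaahaahhhhhhh one by one yields aah aah hh aah aah hh hh hh aah aah hh aah aah hh hh hh hh hh hh hh; concatenated:

aahaahhhaahaahhhhhhhaahaahhhaahaahhhhhhhhhhhhhhh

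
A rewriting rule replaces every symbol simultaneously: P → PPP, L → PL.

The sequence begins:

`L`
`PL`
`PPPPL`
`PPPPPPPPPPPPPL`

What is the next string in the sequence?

PPPPPPPPPPPPPPPPPPPPPPPPPPPPPPPPPPPPPPPPL

Replace each of the 14 characters of PPPPPPPPPPPPPL in place — PPP PPP PPP PPP PPP PPP PPP PPP PPP PPP PPP PPP PPP PL — and concatenate.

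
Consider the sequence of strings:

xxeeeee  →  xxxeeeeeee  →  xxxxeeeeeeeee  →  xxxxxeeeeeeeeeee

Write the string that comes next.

xxxxxxeeeeeeeeeeeee

The n-th term is n x's then 2n+1 e's, where the shown terms are n = 2, 3, 4, 5.
At n = 6 the blocks have lengths 6, 13.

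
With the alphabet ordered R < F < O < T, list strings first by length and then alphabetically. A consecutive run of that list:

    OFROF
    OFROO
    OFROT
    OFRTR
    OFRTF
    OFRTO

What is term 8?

Stepping forward 2 times from OFRTO: OFRTO → OFRTT, then the target.

OFFRR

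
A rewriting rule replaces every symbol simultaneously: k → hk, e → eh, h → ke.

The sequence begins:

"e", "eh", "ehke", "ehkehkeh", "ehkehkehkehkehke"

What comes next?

Applying the rule to each of the 16 symbols of ehkehkehkehkehke gives the pieces eh ke hk eh ke hk eh ke hk eh ke hk eh ke hk eh, which concatenate to the answer.

ehkehkehkehkehkehkehkehkehkehkeh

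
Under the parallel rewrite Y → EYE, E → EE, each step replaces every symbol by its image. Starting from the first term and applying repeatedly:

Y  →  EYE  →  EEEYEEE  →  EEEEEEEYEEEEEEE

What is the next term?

EEEEEEEEEEEEEEEYEEEEEEEEEEEEEEE

Replace each of the 15 characters of EEEEEEEYEEEEEEE in place — EE EE EE EE EE EE EE EYE EE EE EE EE EE EE EE — and concatenate.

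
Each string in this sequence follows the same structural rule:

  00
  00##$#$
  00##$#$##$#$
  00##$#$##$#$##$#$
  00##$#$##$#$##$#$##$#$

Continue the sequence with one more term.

00##$#$##$#$##$#$##$#$##$#$

The strings grow by a fixed suffix ##$#$ each time.
So the next term is 00##$#$##$#$##$#$##$#$·##$#$.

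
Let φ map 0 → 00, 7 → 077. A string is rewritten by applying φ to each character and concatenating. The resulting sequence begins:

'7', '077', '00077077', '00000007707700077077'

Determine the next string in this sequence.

Replace each of the 20 characters of 00000007707700077077 in place — 00 00 00 00 00 00 00 077 077 00 077 077 00 00 00 077 077 00 077 077 — and concatenate.

000000000000000770770007707700000007707700077077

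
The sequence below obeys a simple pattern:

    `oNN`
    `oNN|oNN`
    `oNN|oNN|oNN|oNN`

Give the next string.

s(k+1) = s(k)·|·s(k) — each term doubles the last with '|' between the halves.
One more doubling of oNN|oNN|oNN|oNN gives the answer.

oNN|oNN|oNN|oNN|oNN|oNN|oNN|oNN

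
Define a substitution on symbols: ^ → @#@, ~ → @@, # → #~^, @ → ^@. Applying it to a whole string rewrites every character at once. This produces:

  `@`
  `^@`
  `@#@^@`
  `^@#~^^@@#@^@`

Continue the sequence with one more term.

Apply φ to ^@#~^^@@#@^@ symbol by symbol: ^→@#@, @→^@, #→#~^, ~→@@, ^→@#@, ^→@#@, @→^@, @→^@, #→#~^, @→^@, ^→@#@, @→^@; joined: @#@ ^@ #~^ @@ @#@ @#@ ^@ ^@ #~^ ^@ @#@ ^@.

@#@^@#~^@@@#@@#@^@^@#~^^@@#@^@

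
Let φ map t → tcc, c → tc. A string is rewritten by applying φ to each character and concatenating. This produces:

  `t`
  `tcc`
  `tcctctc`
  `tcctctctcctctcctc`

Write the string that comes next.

Applying the rule to each of the 17 symbols of tcctctctcctctcctc gives the pieces tcc tc tc tcc tc tcc tc tcc tc tc tcc tc tcc tc tc tcc tc, which concatenate to the answer.

tcctctctcctctcctctcctctctcctctcctctctcctc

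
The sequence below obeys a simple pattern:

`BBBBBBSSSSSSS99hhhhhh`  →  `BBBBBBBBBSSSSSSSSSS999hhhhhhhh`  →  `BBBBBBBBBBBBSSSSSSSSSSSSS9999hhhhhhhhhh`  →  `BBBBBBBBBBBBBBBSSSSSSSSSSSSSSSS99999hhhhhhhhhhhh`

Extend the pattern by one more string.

BBBBBBBBBBBBBBBBBBSSSSSSSSSSSSSSSSSSS999999hhhhhhhhhhhhhh

The n-th term is 3n B's then 3n+1 S's then n 9's then 2n+2 h's, where the shown terms are n = 2, 3, 4, 5.
Setting n = 6 gives 18, 19, 6, 14 characters in each block.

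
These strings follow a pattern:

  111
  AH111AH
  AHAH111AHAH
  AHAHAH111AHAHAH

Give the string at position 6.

AHAHAHAHAH111AHAHAHAHAH

Each term wraps the previous one in AH on the left and AH on the right.
From AHAHAH111AHAHAH, 2 further steps: AHAHAH111AHAHAH → AHAHAHAH111AHAHAHAH → (answer).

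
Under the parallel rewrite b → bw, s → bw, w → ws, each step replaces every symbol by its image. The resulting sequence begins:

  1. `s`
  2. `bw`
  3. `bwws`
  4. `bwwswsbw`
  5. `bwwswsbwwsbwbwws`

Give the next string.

Rewriting the 16 symbols of bwwswsbwwsbwbwws one by one yields bw ws ws bw ws bw bw ws ws bw bw ws bw ws ws bw; concatenated:

bwwswsbwwsbwbwwswsbwbwwsbwwswsbw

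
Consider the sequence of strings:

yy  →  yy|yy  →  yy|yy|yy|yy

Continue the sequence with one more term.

s(k+1) = s(k)·|·s(k) — each term doubles the last with '|' between the halves.
Doubling yy|yy|yy|yy with '|' between the halves:

yy|yy|yy|yy|yy|yy|yy|yy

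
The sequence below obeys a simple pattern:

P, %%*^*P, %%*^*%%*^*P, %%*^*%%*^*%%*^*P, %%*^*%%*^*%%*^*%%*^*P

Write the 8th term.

%%*^*%%*^*%%*^*%%*^*%%*^*%%*^*%%*^*P

Each term is the previous one with %%*^* prepended.
From %%*^*%%*^*%%*^*%%*^*P, 3 further steps: %%*^*%%*^*%%*^*%%*^*P → %%*^*%%*^*%%*^*%%*^*%%*^*P → %%*^*%%*^*%%*^*%%*^*%%*^*%%*^*P → (answer).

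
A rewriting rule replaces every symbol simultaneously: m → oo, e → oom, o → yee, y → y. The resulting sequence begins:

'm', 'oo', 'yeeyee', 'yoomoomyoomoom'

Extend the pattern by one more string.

Applying the rule to each of the 14 symbols of yoomoomyoomoom gives the pieces y yee yee oo yee yee oo y yee yee oo yee yee oo, which concatenate to the answer.

yyeeyeeooyeeyeeooyyeeyeeooyeeyeeoo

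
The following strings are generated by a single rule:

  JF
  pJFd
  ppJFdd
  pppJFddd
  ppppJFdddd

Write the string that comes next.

s(k+1) = p·s(k)·d, so each term gains p as a prefix and d as a suffix.
One more step from ppppJFdddd gives the answer.

pppppJFddddd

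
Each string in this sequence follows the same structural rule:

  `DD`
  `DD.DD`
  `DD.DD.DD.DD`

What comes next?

DD.DD.DD.DD.DD.DD.DD.DD

Each string is two copies of the previous one joined by '.'.
One more doubling of DD.DD.DD.DD gives the answer.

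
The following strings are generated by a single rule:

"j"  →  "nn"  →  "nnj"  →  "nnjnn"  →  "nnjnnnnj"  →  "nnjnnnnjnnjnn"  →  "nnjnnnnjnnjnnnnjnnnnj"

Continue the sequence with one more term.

nnjnnnnjnnjnnnnjnnnnjnnjnnnnjnnjnn

Each term (from the third on) is the previous term followed by the one before it: term 3 = nn·j = nnj.
The next term joins nnjnnnnjnnjnnnnjnnnnj and nnjnnnnjnnjnn.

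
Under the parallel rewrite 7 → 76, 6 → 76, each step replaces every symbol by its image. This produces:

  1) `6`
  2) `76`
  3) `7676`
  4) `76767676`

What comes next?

Apply φ to 76767676 symbol by symbol: 7→76, 6→76, 7→76, 6→76, 7→76, 6→76, 7→76, 6→76; joined: 76 76 76 76 76 76 76 76.

7676767676767676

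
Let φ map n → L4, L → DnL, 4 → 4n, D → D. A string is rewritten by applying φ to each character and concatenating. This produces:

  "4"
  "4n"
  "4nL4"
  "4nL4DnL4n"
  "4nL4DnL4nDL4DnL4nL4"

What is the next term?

Applying the rule to each of the 19 symbols of 4nL4DnL4nDL4DnL4nL4 gives the pieces 4n L4 DnL 4n D L4 DnL 4n L4 D DnL 4n D L4 DnL 4n L4 DnL 4n, which concatenate to the answer.

4nL4DnL4nDL4DnL4nL4DDnL4nDL4DnL4nL4DnL4n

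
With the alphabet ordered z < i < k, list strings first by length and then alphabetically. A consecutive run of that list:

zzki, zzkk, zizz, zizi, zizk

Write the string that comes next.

Find the rightmost character of zizk below k, bump it to the next letter, and reset everything to its right to z.

ziiz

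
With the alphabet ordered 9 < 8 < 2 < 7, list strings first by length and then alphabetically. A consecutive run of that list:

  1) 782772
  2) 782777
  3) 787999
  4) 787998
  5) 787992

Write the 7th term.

Stepping forward 2 times from 787992: 787992 → 787997, then the target.

787989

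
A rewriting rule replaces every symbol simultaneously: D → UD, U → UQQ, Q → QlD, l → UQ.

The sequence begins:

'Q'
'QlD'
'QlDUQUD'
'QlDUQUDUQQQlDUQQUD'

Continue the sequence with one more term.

QlDUQUDUQQQlDUQQUDUQQQlDQlDQlDUQUDUQQQlDQlDUQQUD

Replace each of the 18 characters of QlDUQUDUQQQlDUQQUD in place — QlD UQ UD UQQ QlD UQQ UD UQQ QlD QlD QlD UQ UD UQQ QlD QlD UQQ UD — and concatenate.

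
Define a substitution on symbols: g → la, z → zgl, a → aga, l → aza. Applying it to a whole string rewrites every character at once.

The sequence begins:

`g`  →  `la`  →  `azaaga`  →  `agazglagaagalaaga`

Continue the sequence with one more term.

Rewriting the 17 symbols of agazglagaagalaaga one by one yields aga la aga zgl la aza aga la aga aga la aga aza aga aga la aga; concatenated:

agalaagazgllaazaagalaagaagalaagaazaagaagalaaga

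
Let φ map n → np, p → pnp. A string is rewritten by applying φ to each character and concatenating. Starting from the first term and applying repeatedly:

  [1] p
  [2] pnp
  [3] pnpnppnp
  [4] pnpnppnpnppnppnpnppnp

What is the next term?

Replace each of the 21 characters of pnpnppnpnppnppnpnppnp in place — pnp np pnp np pnp pnp np pnp np pnp pnp np pnp pnp np pnp np pnp pnp np pnp — and concatenate.

pnpnppnpnppnppnpnppnpnppnppnpnppnppnpnppnpnppnppnpnppnp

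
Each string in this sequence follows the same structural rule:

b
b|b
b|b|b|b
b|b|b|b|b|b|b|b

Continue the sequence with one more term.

Every step duplicates the string with '|' between the halves.
So the next term is two copies of b|b|b|b|b|b|b|b with '|' between the halves.

b|b|b|b|b|b|b|b|b|b|b|b|b|b|b|b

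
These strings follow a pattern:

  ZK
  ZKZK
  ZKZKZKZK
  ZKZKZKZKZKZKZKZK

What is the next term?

ZKZKZKZKZKZKZKZKZKZKZKZKZKZKZKZK

Each string is two copies of the previous one concatenated.
So the next term is two copies of ZKZKZKZKZKZKZKZK.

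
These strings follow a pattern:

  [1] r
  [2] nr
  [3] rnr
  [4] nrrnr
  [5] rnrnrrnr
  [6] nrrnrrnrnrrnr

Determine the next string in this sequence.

rnrnrrnrnrrnrrnrnrrnr

Each term (from the third on) is the two preceding terms concatenated in order: term 3 = r·nr = rnr.
So term 7 is rnrnrrnr·nrrnrrnrnrrnr.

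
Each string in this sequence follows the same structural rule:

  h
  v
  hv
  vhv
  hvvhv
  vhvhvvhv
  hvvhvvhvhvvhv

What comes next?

vhvhvvhvhvvhvvhvhvvhv

From term 3 onward, concatenate the second-to-last term with the last: h·v = hv, v·hv = vhv, …
So term 8 is vhvhvvhv·hvvhvvhvhvvhv.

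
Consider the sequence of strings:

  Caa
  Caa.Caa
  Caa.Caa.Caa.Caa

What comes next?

s(k+1) = s(k)·.·s(k) — each term doubles the last with '.' between the halves.
So the next term is two copies of Caa.Caa.Caa.Caa with '.' between the halves.

Caa.Caa.Caa.Caa.Caa.Caa.Caa.Caa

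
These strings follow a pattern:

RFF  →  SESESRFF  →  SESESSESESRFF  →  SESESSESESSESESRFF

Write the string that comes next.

Each term is the previous one with SESES prepended.
Applying this once more to SESESSESESSESESRFF:

SESESSESESSESESSESESRFF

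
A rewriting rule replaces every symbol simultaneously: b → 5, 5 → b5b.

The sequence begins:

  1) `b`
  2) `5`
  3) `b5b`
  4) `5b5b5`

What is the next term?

Expanding 5b5b5: 5→b5b, b→5, 5→b5b, b→5, 5→b5b. Concatenated: b5b 5 b5b 5 b5b.

b5b5b5b5b5b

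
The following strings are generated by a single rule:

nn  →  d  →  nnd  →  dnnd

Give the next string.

nnddnnd

From term 3 onward, concatenate the second-to-last term with the last: nn·d = nnd, d·nnd = dnnd, …
So term 5 is nnd·dnnd.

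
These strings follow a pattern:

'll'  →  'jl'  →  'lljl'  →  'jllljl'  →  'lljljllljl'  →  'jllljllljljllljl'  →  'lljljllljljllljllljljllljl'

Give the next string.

This is a Fibonacci-style word recurrence s(k) = s(k−2)·s(k−1): e.g. ll·jl = lljl.
The next term joins jllljllljljllljl and lljljllljljllljllljljllljl.

jllljllljljllljllljljllljljllljllljljllljl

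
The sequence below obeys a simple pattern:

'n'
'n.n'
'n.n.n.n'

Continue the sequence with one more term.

Each string is two copies of the previous one joined by '.'.
Doubling n.n.n.n with '.' between the halves:

n.n.n.n.n.n.n.n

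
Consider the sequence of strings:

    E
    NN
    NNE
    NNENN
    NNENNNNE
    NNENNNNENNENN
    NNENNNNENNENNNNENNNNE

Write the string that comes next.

NNENNNNENNENNNNENNNNENNENNNNENNENN

This is a Fibonacci-style word recurrence s(k) = s(k−1)·s(k−2): e.g. NN·E = NNE.
The next term joins NNENNNNENNENNNNENNNNE and NNENNNNENNENN.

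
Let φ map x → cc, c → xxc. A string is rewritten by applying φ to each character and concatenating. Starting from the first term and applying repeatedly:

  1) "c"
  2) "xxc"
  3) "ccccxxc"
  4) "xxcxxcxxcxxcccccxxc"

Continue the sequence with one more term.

Applying the rule to each of the 19 symbols of xxcxxcxxcxxcccccxxc gives the pieces cc cc xxc cc cc xxc cc cc xxc cc cc xxc xxc xxc xxc xxc cc cc xxc, which concatenate to the answer.

ccccxxcccccxxcccccxxcccccxxcxxcxxcxxcxxcccccxxc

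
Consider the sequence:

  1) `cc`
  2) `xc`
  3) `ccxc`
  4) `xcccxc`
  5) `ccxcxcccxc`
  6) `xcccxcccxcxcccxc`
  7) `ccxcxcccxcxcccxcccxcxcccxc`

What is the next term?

xcccxcccxcxcccxcccxcxcccxcxcccxcccxcxcccxc

Each term (from the third on) is the two preceding terms concatenated in order: term 3 = cc·xc = ccxc.
The next term joins xcccxcccxcxcccxc and ccxcxcccxcxcccxcccxcxcccxc.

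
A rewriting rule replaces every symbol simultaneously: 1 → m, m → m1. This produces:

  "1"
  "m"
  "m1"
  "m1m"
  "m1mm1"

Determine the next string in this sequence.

m1mm1m1m

Expanding m1mm1: m→m1, 1→m, m→m1, m→m1, 1→m. Concatenated: m1 m m1 m1 m.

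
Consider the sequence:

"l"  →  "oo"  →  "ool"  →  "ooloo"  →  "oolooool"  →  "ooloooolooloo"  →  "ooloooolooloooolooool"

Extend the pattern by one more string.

From term 3 onward, concatenate the last term with the second-to-last: oo·l = ool, ool·oo = ooloo, …
The next term joins ooloooolooloooolooool and ooloooolooloo.

oolooooloolooooloooolooloooolooloo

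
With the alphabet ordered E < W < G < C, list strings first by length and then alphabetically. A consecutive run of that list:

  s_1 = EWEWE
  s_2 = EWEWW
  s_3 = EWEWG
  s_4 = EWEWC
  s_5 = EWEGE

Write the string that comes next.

The successor of EWEGE increments the rightmost position that isn't already C and resets every position after it to E.

EWEGW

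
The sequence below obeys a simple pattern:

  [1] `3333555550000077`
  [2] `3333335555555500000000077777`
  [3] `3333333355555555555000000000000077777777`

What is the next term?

3333333333555555555555550000000000000000077777777777

Reading off run lengths: 3 runs 4, 6, 8; 5 runs 5, 8, 11; 0 runs 5, 9, 13; 7 runs 2, 5, 8 — each is linear in n (n = 1, 2, …).
For the next term, n = 4, so the run lengths are 10, 14, 17, 11.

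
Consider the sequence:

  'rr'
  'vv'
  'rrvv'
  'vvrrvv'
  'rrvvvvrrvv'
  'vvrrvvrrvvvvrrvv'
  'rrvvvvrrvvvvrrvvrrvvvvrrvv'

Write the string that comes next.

vvrrvvrrvvvvrrvvrrvvvvrrvvvvrrvvrrvvvvrrvv

This is a Fibonacci-style word recurrence s(k) = s(k−2)·s(k−1): e.g. rr·vv = rrvv.
Continuing: vvrrvvrrvvvvrrvv · rrvvvvrrvvvvrrvvrrvvvvrrvv gives term 8.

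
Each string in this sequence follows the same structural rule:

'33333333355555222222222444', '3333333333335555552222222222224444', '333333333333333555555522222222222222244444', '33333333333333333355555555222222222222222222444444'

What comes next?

3333333333333333333335555555552222222222222222222224444444

Each string has the form 3^{3n+3} 5^{n+3} 2^{3n+3} 4^{n+1}, where the shown terms are n = 2, 3, 4, 5.
At n = 6 the blocks have lengths 21, 9, 21, 7.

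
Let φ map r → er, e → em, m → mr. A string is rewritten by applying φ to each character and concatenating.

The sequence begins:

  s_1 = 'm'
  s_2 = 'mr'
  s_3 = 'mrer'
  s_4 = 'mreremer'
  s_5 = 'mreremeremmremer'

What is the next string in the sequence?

Rewriting the 16 symbols of mreremeremmremer one by one yields mr er em er em mr em er em mr mr er em mr em er; concatenated:

mreremeremmremeremmrmreremmremer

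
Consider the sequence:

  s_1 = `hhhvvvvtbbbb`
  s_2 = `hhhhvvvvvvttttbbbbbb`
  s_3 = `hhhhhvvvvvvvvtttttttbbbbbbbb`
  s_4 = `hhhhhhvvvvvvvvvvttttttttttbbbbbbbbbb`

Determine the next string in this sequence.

hhhhhhhvvvvvvvvvvvvtttttttttttttbbbbbbbbbbbb

Term n consists of n+2 h's, followed by 2n+2 v's, followed by 3n-2 t's, followed by 2n+2 b's (n = 1, 2, …).
Setting n = 5 gives 7, 12, 13, 12 characters in each block.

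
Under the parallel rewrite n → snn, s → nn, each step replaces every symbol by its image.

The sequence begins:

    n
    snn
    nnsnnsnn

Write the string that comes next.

snnsnnnnsnnsnnnnsnnsnn

Apply φ to nnsnnsnn symbol by symbol: n→snn, n→snn, s→nn, n→snn, n→snn, s→nn, n→snn, n→snn; joined: snn snn nn snn snn nn snn snn.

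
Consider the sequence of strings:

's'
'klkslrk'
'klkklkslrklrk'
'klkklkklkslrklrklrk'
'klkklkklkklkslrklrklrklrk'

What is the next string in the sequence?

Each term wraps the previous one in klk on the left and lrk on the right.
Applying this once more to klkklkklkklkslrklrklrklrk:

klkklkklkklkklkslrklrklrklrklrk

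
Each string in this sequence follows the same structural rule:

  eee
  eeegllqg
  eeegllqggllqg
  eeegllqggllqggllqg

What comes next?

eeegllqggllqggllqggllqg

Every step adds gllqg to the end: s(k+1) = s(k)·gllqg.
So the next term is eeegllqggllqggllqg·gllqg.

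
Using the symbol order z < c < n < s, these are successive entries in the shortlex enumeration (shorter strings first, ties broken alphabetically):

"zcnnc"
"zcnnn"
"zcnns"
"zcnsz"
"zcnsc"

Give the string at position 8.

zcszz

Stepping forward 3 times from zcnsc: zcnsc → zcnsn → zcnss, then the target.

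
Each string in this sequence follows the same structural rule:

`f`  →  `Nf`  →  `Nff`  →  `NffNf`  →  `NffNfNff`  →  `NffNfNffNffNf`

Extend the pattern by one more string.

NffNfNffNffNfNffNfNff

From term 3 onward, concatenate the last term with the second-to-last: Nf·f = Nff, Nff·Nf = NffNf, …
So term 7 is NffNfNffNffNf·NffNfNff.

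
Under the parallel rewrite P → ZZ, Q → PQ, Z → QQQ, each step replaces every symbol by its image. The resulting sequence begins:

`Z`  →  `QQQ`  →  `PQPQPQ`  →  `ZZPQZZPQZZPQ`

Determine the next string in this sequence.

Expanding ZZPQZZPQZZPQ: Z→QQQ, Z→QQQ, P→ZZ, Q→PQ, Z→QQQ, Z→QQQ, P→ZZ, Q→PQ, Z→QQQ, Z→QQQ, P→ZZ, Q→PQ. Concatenated: QQQ QQQ ZZ PQ QQQ QQQ ZZ PQ QQQ QQQ ZZ PQ.

QQQQQQZZPQQQQQQQZZPQQQQQQQZZPQ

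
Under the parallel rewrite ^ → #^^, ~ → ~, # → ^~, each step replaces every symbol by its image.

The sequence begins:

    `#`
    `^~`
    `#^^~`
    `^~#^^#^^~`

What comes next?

#^^~^~#^^#^^^~#^^#^^~

Apply φ to ^~#^^#^^~ symbol by symbol: ^→#^^, ~→~, #→^~, ^→#^^, ^→#^^, #→^~, ^→#^^, ^→#^^, ~→~; joined: #^^ ~ ^~ #^^ #^^ ^~ #^^ #^^ ~.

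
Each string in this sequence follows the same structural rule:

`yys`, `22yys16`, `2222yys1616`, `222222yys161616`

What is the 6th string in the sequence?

Every step adds 22 to the front and 16 to the end of the previous string.
From 222222yys161616, 2 further steps: 222222yys161616 → 22222222yys16161616 → (answer).

2222222222yys1616161616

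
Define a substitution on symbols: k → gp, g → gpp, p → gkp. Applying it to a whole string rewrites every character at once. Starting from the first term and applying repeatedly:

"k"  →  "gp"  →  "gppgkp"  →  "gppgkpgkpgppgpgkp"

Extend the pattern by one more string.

φ(gppgkpgkpgppgpgkp) expands symbol-by-symbol to gpp gkp gkp gpp gp gkp gpp gp gkp gpp gkp gkp gpp gkp gpp gp gkp; joining the 17 pieces gives the next term.

gppgkpgkpgppgpgkpgppgpgkpgppgkpgkpgppgkpgppgpgkp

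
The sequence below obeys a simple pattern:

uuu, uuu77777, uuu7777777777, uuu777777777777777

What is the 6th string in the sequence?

uuu7777777777777777777777777

Each term is the previous one with 77777 appended.
From uuu777777777777777, 2 further steps: uuu777777777777777 → uuu77777777777777777777 → (answer).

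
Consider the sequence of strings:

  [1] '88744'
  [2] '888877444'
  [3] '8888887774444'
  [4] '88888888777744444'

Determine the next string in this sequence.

The n-th term is 2n 8's then n 7's then n+1 4's (n = 1, 2, …).
For the next term, n = 5, so the run lengths are 10, 5, 6.

888888888877777444444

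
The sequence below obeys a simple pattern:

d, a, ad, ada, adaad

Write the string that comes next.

adaadada

Each term (from the third on) is the previous term followed by the one before it: term 3 = a·d = ad.
So term 6 is adaad·ada.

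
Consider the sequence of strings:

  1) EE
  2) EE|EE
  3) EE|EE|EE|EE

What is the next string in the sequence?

Each string is two copies of the previous one joined by '|'.
One more doubling of EE|EE|EE|EE gives the answer.

EE|EE|EE|EE|EE|EE|EE|EE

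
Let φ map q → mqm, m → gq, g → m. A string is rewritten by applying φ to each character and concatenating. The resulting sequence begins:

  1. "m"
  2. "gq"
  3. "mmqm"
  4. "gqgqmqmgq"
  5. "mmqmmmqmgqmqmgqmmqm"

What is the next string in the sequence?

φ(mmqmmmqmgqmqmgqmmqm) expands symbol-by-symbol to gq gq mqm gq gq gq mqm gq m mqm gq mqm gq m mqm gq gq mqm gq; joining the 19 pieces gives the next term.

gqgqmqmgqgqgqmqmgqmmqmgqmqmgqmmqmgqgqmqmgq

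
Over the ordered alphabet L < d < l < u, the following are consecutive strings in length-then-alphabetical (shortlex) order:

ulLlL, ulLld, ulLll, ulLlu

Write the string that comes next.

Treat ulLlu as a base-4 numeral over the given alphabet and add one, carrying through any trailing u's.

ulLuL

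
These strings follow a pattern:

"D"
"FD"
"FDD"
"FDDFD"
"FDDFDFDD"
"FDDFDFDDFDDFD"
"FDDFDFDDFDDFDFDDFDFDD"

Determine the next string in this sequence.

This is a Fibonacci-style word recurrence s(k) = s(k−1)·s(k−2): e.g. FD·D = FDD.
So term 8 is FDDFDFDDFDDFDFDDFDFDD·FDDFDFDDFDDFD.

FDDFDFDDFDDFDFDDFDFDDFDDFDFDDFDDFD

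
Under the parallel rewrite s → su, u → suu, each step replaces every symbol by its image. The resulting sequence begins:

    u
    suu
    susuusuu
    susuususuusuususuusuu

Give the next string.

Rewriting the 21 symbols of susuususuusuususuusuu one by one yields su suu su suu suu su suu su suu suu su suu suu su suu su suu suu su suu suu; concatenated:

susuususuusuususuususuusuususuusuususuususuusuususuusuu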